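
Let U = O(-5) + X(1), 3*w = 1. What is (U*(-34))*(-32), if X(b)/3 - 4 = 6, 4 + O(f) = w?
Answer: 85952/3 ≈ 28651.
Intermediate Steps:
w = ⅓ (w = (⅓)*1 = ⅓ ≈ 0.33333)
O(f) = -11/3 (O(f) = -4 + ⅓ = -11/3)
X(b) = 30 (X(b) = 12 + 3*6 = 12 + 18 = 30)
U = 79/3 (U = -11/3 + 30 = 79/3 ≈ 26.333)
(U*(-34))*(-32) = ((79/3)*(-34))*(-32) = -2686/3*(-32) = 85952/3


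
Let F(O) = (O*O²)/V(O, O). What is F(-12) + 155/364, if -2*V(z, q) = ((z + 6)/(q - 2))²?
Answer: 6849179/364 ≈ 18816.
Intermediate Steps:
V(z, q) = -(6 + z)²/(2*(-2 + q)²) (V(z, q) = -(z + 6)²/(q - 2)²/2 = -(6 + z)²/(-2 + q)²/2 = -(6 + z)²/(2*(-2 + q)²))
F(O) = -2*O³*(-2 + O)²/(6 + O)² (F(O) = (O*O²)/((-(6 + O)²/(2*(-2 + O)²))) = O³*(-2*(-2 + O)²/(6 + O)²) = -2*O³*(-2 + O)²/(6 + O)²)
F(-12) + 155/364 = -2*(-12)³*(-2 - 12)²/(6 - 12)² + 155/364 = -2*(-1728)*(-14)²/(-6)² + 155*(1/364) = -2*(-1728)*196*1/36 + 155/364 = 18816 + 155/364 = 6849179/364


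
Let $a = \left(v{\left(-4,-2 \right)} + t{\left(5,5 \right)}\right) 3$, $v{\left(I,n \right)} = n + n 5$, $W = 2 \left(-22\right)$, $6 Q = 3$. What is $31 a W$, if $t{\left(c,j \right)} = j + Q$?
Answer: $26598$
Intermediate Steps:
$Q = \frac{1}{2}$ ($Q = \frac{1}{6} \cdot 3 = \frac{1}{2} \approx 0.5$)
$W = -44$
$t{\left(c,j \right)} = \frac{1}{2} + j$ ($t{\left(c,j \right)} = j + \frac{1}{2} = \frac{1}{2} + j$)
$v{\left(I,n \right)} = 6 n$ ($v{\left(I,n \right)} = n + 5 n = 6 n$)
$a = - \frac{39}{2}$ ($a = \left(6 \left(-2\right) + \left(\frac{1}{2} + 5\right)\right) 3 = \left(-12 + \frac{11}{2}\right) 3 = \left(- \frac{13}{2}\right) 3 = - \frac{39}{2} \approx -19.5$)
$31 a W = 31 \left(- \frac{39}{2}\right) \left(-44\right) = \left(- \frac{1209}{2}\right) \left(-44\right) = 26598$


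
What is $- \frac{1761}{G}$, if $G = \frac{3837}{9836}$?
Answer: $- \frac{5773732}{1279} \approx -4514.3$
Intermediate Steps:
$G = \frac{3837}{9836}$ ($G = 3837 \cdot \frac{1}{9836} = \frac{3837}{9836} \approx 0.3901$)
$- \frac{1761}{G} = - \frac{1761}{\frac{3837}{9836}} = \left(-1761\right) \frac{9836}{3837} = - \frac{5773732}{1279}$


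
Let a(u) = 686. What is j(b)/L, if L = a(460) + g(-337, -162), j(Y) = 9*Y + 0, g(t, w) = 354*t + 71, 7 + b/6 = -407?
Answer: 22356/118541 ≈ 0.18859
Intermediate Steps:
b = -2484 (b = -42 + 6*(-407) = -42 - 2442 = -2484)
g(t, w) = 71 + 354*t
j(Y) = 9*Y
L = -118541 (L = 686 + (71 + 354*(-337)) = 686 + (71 - 119298) = 686 - 119227 = -118541)
j(b)/L = (9*(-2484))/(-118541) = -22356*(-1/118541) = 22356/118541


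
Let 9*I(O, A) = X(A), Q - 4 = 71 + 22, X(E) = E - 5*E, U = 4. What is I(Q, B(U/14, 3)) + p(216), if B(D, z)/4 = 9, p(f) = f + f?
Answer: 416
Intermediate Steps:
p(f) = 2*f
X(E) = -4*E
B(D, z) = 36 (B(D, z) = 4*9 = 36)
Q = 97 (Q = 4 + (71 + 22) = 4 + 93 = 97)
I(O, A) = -4*A/9 (I(O, A) = (-4*A)/9 = -4*A/9)
I(Q, B(U/14, 3)) + p(216) = -4/9*36 + 2*216 = -16 + 432 = 416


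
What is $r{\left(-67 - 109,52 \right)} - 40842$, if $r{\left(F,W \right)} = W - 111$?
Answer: $-40901$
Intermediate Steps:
$r{\left(F,W \right)} = -111 + W$
$r{\left(-67 - 109,52 \right)} - 40842 = \left(-111 + 52\right) - 40842 = -59 - 40842 = -40901$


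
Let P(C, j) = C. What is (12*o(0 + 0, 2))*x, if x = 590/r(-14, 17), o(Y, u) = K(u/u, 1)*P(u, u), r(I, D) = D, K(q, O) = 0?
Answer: 0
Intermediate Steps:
o(Y, u) = 0 (o(Y, u) = 0*u = 0)
x = 590/17 ≈ 34.706
(12*o(0 + 0, 2))*x = (12*0)*(590/17) = 0*(590/17) = 0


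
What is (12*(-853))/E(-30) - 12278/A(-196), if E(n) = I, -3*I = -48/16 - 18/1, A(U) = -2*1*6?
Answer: -18443/42 ≈ -439.12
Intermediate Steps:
A(U) = -12 (A(U) = -2*6 = -12)
I = 7 (I = -(-48/16 - 18/1)/3 = -(-48*1/16 - 18*1)/3 = -(-3 - 18)/3 = -1/3*(-21) = 7)
E(n) = 7
(12*(-853))/E(-30) - 12278/A(-196) = (12*(-853))/7 - 12278/(-12) = -10236*1/7 - 12278*(-1/12) = -10236/7 + 6139/6 = -18443/42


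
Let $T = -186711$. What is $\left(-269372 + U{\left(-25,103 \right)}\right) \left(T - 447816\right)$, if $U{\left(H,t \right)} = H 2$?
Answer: $170955533394$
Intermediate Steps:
$U{\left(H,t \right)} = 2 H$
$\left(-269372 + U{\left(-25,103 \right)}\right) \left(T - 447816\right) = \left(-269372 + 2 \left(-25\right)\right) \left(-186711 - 447816\right) = \left(-269372 - 50\right) \left(-634527\right) = \left(-269422\right) \left(-634527\right) = 170955533394$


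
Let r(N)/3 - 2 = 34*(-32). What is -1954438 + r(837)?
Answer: -1957696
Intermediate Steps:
r(N) = -3258 (r(N) = 6 + 3*(34*(-32)) = 6 + 3*(-1088) = 6 - 3264 = -3258)
-1954438 + r(837) = -1954438 - 3258 = -1957696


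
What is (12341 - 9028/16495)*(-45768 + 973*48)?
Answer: 190528197912/16495 ≈ 1.1551e+7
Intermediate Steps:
(12341 - 9028/16495)*(-45768 + 973*48) = (12341 - 9028*1/16495)*(-45768 + 46704) = (12341 - 9028/16495)*936 = (203555767/16495)*936 = 190528197912/16495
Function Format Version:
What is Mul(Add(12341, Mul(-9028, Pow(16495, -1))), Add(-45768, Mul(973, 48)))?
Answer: Rational(190528197912, 16495) ≈ 1.1551e+7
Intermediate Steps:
Mul(Add(12341, Mul(-9028, Pow(16495, -1))), Add(-45768, Mul(973, 48))) = Mul(Add(12341, Mul(-9028, Rational(1, 16495))), Add(-45768, 46704)) = Mul(Add(12341, Rational(-9028, 16495)), 936) = Mul(Rational(203555767, 16495), 936) = Rational(190528197912, 16495)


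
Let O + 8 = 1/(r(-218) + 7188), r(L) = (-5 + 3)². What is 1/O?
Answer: -7192/57535 ≈ -0.12500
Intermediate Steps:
r(L) = 4 (r(L) = (-2)² = 4)
O = -57535/7192 (O = -8 + 1/(4 + 7188) = -8 + 1/7192 = -57535/7192 ≈ -7.9999)
1/O = 1/(-57535/7192) = -7192/57535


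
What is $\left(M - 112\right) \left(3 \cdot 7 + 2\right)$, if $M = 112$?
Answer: $0$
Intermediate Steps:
$\left(M - 112\right) \left(3 \cdot 7 + 2\right) = \left(112 - 112\right) \left(3 \cdot 7 + 2\right) = 0 \left(21 + 2\right) = 0 \cdot 23 = 0$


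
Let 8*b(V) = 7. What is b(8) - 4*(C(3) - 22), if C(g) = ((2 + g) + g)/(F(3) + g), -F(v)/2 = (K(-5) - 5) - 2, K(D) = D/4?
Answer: 27217/312 ≈ 87.234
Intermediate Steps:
K(D) = D/4 (K(D) = D*(¼) = D/4)
b(V) = 7/8 (b(V) = (⅛)*7 = 7/8)
F(v) = 33/2 (F(v) = -2*(((¼)*(-5) - 5) - 2) = -2*((-5/4 - 5) - 2) = -2*(-25/4 - 2) = -2*(-33/4) = 33/2)
C(g) = (2 + 2*g)/(33/2 + g) (C(g) = ((2 + g) + g)/(33/2 + g) = (2 + 2*g)/(33/2 + g))
b(8) - 4*(C(3) - 22) = 7/8 - 4*(4*(1 + 3)/(33 + 2*3) - 22) = 7/8 - 4*(4*4/(33 + 6) - 22) = 7/8 - 4*(4*4/39 - 22) = 7/8 - 4*(4*(1/39)*4 - 22) = 7/8 - 4*(16/39 - 22) = 7/8 - 4*(-842/39) = 7/8 + 3368/39 = 27217/312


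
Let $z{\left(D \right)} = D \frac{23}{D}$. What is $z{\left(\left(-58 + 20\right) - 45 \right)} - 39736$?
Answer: $-39713$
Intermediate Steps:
$z{\left(D \right)} = 23$
$z{\left(\left(-58 + 20\right) - 45 \right)} - 39736 = 23 - 39736 = -39713$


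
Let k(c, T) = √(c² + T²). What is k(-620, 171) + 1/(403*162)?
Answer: 1/65286 + √413641 ≈ 643.15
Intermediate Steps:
k(c, T) = √(T² + c²)
k(-620, 171) + 1/(403*162) = √(171² + (-620)²) + 1/(403*162) = √(29241 + 384400) + 1/65286 = √413641 + 1/65286 = 1/65286 + √413641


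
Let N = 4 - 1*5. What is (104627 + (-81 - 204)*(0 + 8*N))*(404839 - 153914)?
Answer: 26825638975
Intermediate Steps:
N = -1 (N = 4 - 5 = -1)
(104627 + (-81 - 204)*(0 + 8*N))*(404839 - 153914) = (104627 + (-81 - 204)*(0 + 8*(-1)))*(404839 - 153914) = (104627 - 285*(0 - 8))*250925 = (104627 - 285*(-8))*250925 = (104627 + 2280)*250925 = 106907*250925 = 26825638975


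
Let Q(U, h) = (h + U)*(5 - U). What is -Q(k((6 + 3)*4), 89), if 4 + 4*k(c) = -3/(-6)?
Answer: -33135/64 ≈ -517.73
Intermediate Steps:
k(c) = -7/8 (k(c) = -1 + (-3/(-6))/4 = -1 + (-3*(-1/6))/4 = -1 + (1/4)*(1/2) = -1 + 1/8 = -7/8)
Q(U, h) = (5 - U)*(U + h) (Q(U, h) = (U + h)*(5 - U) = (5 - U)*(U + h))
-Q(k((6 + 3)*4), 89) = -(-(-7/8)**2 + 5*(-7/8) + 5*89 - 1*(-7/8)*89) = -(-1*49/64 - 35/8 + 445 + 623/8) = -(-49/64 - 35/8 + 445 + 623/8) = -1*33135/64 = -33135/64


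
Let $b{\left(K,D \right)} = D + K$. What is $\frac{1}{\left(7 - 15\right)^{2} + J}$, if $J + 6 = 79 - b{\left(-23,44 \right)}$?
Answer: $\frac{1}{116} \approx 0.0086207$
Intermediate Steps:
$J = 52$ ($J = -6 + \left(79 - \left(44 - 23\right)\right) = -6 + \left(79 - 21\right) = -6 + 58 = 52$)
$\frac{1}{\left(7 - 15\right)^{2} + J} = \frac{1}{\left(7 - 15\right)^{2} + 52} = \frac{1}{\left(-8\right)^{2} + 52} = \frac{1}{64 + 52} = \frac{1}{116}$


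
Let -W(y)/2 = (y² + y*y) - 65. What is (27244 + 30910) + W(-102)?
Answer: 16668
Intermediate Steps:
W(y) = 130 - 4*y² (W(y) = -2*((y² + y*y) - 65) = -2*((y² + y²) - 65) = -2*(2*y² - 65) = -2*(-65 + 2*y²) = 130 - 4*y²)
(27244 + 30910) + W(-102) = (27244 + 30910) + (130 - 4*(-102)²) = 58154 + (130 - 4*10404) = 58154 + (130 - 41616) = 58154 - 41486 = 16668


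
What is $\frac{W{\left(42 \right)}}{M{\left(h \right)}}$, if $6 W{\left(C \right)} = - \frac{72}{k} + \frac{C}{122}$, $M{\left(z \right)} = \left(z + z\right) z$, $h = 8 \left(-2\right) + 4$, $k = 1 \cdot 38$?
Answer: $- \frac{599}{667584} \approx -0.00089727$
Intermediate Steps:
$k = 38$
$h = -12$ ($h = -16 + 4 = -12$)
$M{\left(z \right)} = 2 z^{2}$ ($M{\left(z \right)} = 2 z z = 2 z^{2}$)
$W{\left(C \right)} = - \frac{6}{19} + \frac{C}{732}$ ($W{\left(C \right)} = \frac{- \frac{72}{38} + \frac{C}{122}}{6} = \frac{\left(-72\right) \frac{1}{38} + C \frac{1}{122}}{6} = \frac{- \frac{36}{19} + \frac{C}{122}}{6} = - \frac{6}{19} + \frac{C}{732}$)
$\frac{W{\left(42 \right)}}{M{\left(h \right)}} = \frac{- \frac{6}{19} + \frac{1}{732} \cdot 42}{2 \left(-12\right)^{2}} = \frac{- \frac{6}{19} + \frac{7}{122}}{2 \cdot 144} = - \frac{599}{2318 \cdot 288} = \left(- \frac{599}{2318}\right) \frac{1}{288} = - \frac{599}{667584}$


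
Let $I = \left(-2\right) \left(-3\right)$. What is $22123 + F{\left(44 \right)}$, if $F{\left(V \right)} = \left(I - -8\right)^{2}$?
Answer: $22319$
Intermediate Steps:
$I = 6$
$F{\left(V \right)} = 196$ ($F{\left(V \right)} = \left(6 - -8\right)^{2} = \left(6 + 8\right)^{2} = 14^{2} = 196$)
$22123 + F{\left(44 \right)} = 22123 + 196 = 22319$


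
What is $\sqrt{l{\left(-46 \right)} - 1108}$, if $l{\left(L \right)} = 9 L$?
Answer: $i \sqrt{1522} \approx 39.013 i$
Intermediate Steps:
$\sqrt{l{\left(-46 \right)} - 1108} = \sqrt{9 \left(-46\right) - 1108} = \sqrt{-414 - 1108} = \sqrt{-1522} = i \sqrt{1522}$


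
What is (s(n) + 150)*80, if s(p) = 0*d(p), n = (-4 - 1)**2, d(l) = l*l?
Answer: 12000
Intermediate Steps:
d(l) = l**2
n = 25 (n = (-5)**2 = 25)
s(p) = 0 (s(p) = 0*p**2 = 0)
(s(n) + 150)*80 = (0 + 150)*80 = 150*80 = 12000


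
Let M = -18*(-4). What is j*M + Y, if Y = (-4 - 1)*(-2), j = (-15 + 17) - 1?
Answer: 82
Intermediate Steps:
j = 1 (j = 2 - 1 = 1)
Y = 10 (Y = -5*(-2) = 10)
M = 72
j*M + Y = 1*72 + 10 = 72 + 10 = 82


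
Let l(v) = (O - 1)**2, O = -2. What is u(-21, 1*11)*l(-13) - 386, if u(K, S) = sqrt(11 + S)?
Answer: -386 + 9*sqrt(22) ≈ -343.79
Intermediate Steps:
l(v) = 9 (l(v) = (-2 - 1)**2 = (-3)**2 = 9)
u(-21, 1*11)*l(-13) - 386 = sqrt(11 + 1*11)*9 - 386 = sqrt(11 + 11)*9 - 386 = sqrt(22)*9 - 386 = 9*sqrt(22) - 386 = -386 + 9*sqrt(22)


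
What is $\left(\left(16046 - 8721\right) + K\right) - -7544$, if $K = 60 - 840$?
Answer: $14089$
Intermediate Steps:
$K = -780$ ($K = 60 - 840 = -780$)
$\left(\left(16046 - 8721\right) + K\right) - -7544 = \left(\left(16046 - 8721\right) - 780\right) - -7544 = \left(7325 - 780\right) + 7544 = 6545 + 7544 = 14089$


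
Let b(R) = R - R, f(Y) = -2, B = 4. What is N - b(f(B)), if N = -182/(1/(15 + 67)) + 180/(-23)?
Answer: -343432/23 ≈ -14932.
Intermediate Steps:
N = -343432/23 (N = -182/(1/82) + 180*(-1/23) = -182/1/82 - 180/23 = -182*82 - 180/23 = -14924 - 180/23 = -343432/23 ≈ -14932.)
b(R) = 0
N - b(f(B)) = -343432/23 - 1*0 = -343432/23 + 0 = -343432/23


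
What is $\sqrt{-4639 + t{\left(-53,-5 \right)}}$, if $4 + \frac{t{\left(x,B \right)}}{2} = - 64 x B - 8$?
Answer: $3 i \sqrt{4287} \approx 196.43 i$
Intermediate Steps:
$t{\left(x,B \right)} = -24 - 128 B x$ ($t{\left(x,B \right)} = -8 + 2 \left(- 64 x B - 8\right) = -8 + 2 \left(- 64 B x - 8\right) = -8 + 2 \left(-8 - 64 B x\right) = -8 - \left(16 + 128 B x\right) = -24 - 128 B x$)
$\sqrt{-4639 + t{\left(-53,-5 \right)}} = \sqrt{-4639 - \left(24 - -33920\right)} = \sqrt{-4639 - 33944} = \sqrt{-38583} = 3 i \sqrt{4287}$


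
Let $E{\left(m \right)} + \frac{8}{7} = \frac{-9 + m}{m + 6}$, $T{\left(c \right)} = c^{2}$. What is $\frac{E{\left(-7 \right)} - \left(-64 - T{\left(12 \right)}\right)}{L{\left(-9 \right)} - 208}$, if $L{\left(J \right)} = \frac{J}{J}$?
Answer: $- \frac{520}{483} \approx -1.0766$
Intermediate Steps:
$E{\left(m \right)} = - \frac{8}{7} + \frac{-9 + m}{6 + m}$ ($E{\left(m \right)} = - \frac{8}{7} + \frac{-9 + m}{m + 6} = - \frac{8}{7} + \frac{-9 + m}{6 + m}$)
$L{\left(J \right)} = 1$
$\frac{E{\left(-7 \right)} - \left(-64 - T{\left(12 \right)}\right)}{L{\left(-9 \right)} - 208} = \frac{\frac{-111 - -7}{7 \left(6 - 7\right)} + \left(\left(12^{2} + 3\right) - -61\right)}{1 - 208} = \frac{\frac{-111 + 7}{7 \left(-1\right)} + \left(\left(144 + 3\right) + 61\right)}{-207} = \left(\frac{1}{7} \left(-1\right) \left(-104\right) + \left(147 + 61\right)\right) \left(- \frac{1}{207}\right) = \left(\frac{104}{7} + 208\right) \left(- \frac{1}{207}\right) = \frac{1560}{7} \left(- \frac{1}{207}\right) = - \frac{520}{483}$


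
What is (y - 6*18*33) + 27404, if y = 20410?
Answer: 44250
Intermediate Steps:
(y - 6*18*33) + 27404 = (20410 - 6*18*33) + 27404 = (20410 - 108*33) + 27404 = (20410 - 3564) + 27404 = 16846 + 27404 = 44250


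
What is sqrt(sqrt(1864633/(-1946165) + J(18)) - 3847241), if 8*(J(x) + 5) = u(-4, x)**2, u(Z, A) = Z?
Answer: sqrt(-14571649224722516225 + 3892330*I*sqrt(3747889526030))/1946165 ≈ 0.00050715 + 1961.4*I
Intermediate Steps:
J(x) = -3 (J(x) = -5 + (1/8)*(-4)**2 = -5 + (1/8)*16 = -5 + 2 = -3)
sqrt(sqrt(1864633/(-1946165) + J(18)) - 3847241) = sqrt(sqrt(1864633/(-1946165) - 3) - 3847241) = sqrt(sqrt(1864633*(-1/1946165) - 3) - 3847241) = sqrt(sqrt(-1864633/1946165 - 3) - 3847241) = sqrt(sqrt(-7703128/1946165) - 3847241) = sqrt(2*I*sqrt(3747889526030)/1946165 - 3847241) = sqrt(-3847241 + 2*I*sqrt(3747889526030)/1946165)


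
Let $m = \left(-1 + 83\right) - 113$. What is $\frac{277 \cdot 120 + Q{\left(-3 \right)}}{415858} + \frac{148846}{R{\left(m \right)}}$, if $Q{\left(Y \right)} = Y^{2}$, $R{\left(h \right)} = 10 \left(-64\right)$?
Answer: $- \frac{15469380127}{66537280} \approx -232.49$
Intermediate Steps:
$m = -31$ ($m = 82 - 113 = -31$)
$R{\left(h \right)} = -640$
$\frac{277 \cdot 120 + Q{\left(-3 \right)}}{415858} + \frac{148846}{R{\left(m \right)}} = \frac{277 \cdot 120 + \left(-3\right)^{2}}{415858} + \frac{148846}{-640} = \left(33240 + 9\right) \frac{1}{415858} + 148846 \left(- \frac{1}{640}\right) = 33249 \cdot \frac{1}{415858} - \frac{74423}{320} = \frac{33249}{415858} - \frac{74423}{320} = - \frac{15469380127}{66537280}$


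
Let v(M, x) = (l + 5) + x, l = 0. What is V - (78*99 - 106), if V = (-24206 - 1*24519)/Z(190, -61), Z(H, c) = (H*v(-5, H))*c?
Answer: -688499683/90402 ≈ -7616.0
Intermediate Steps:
v(M, x) = 5 + x (v(M, x) = (0 + 5) + x = 5 + x)
Z(H, c) = H*c*(5 + H) (Z(H, c) = (H*(5 + H))*c = H*c*(5 + H))
V = 1949/90402 (V = (-24206 - 1*24519)/((190*(-61)*(5 + 190))) = (-24206 - 24519)/((190*(-61)*195)) = -48725/(-2260050) = -48725*(-1/2260050) = 1949/90402 ≈ 0.021559)
V - (78*99 - 106) = 1949/90402 - (78*99 - 106) = 1949/90402 - (7722 - 106) = 1949/90402 - 1*7616 = 1949/90402 - 7616 = -688499683/90402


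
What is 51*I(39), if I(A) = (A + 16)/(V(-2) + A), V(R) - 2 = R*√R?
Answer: 38335/563 + 1870*I*√2/563 ≈ 68.091 + 4.6973*I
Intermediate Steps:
V(R) = 2 + R^(3/2) (V(R) = 2 + R*√R = 2 + R^(3/2))
I(A) = (16 + A)/(2 + A - 2*I*√2) (I(A) = (A + 16)/((2 + (-2)^(3/2)) + A) = (16 + A)/((2 - 2*I*√2) + A) = (16 + A)/(2 + A - 2*I*√2))
51*I(39) = 51*((16 + 39)/(2 + 39 - 2*I*√2)) = 51*(55/(41 - 2*I*√2)) = 2805/(41 - 2*I*√2)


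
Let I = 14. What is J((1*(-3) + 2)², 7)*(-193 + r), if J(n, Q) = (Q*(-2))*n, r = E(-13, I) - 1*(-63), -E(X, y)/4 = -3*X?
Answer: 4004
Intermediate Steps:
E(X, y) = 12*X (E(X, y) = -(-12)*X = 12*X)
r = -93 (r = 12*(-13) - 1*(-63) = -156 + 63 = -93)
J(n, Q) = -2*Q*n (J(n, Q) = (-2*Q)*n = -2*Q*n)
J((1*(-3) + 2)², 7)*(-193 + r) = (-2*7*(1*(-3) + 2)²)*(-193 - 93) = -2*7*(-3 + 2)²*(-286) = -2*7*(-1)²*(-286) = -2*7*1*(-286) = -14*(-286) = 4004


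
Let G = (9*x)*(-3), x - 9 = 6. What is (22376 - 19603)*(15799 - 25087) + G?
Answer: -25756029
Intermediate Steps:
x = 15 (x = 9 + 6 = 15)
G = -405 (G = (9*15)*(-3) = 135*(-3) = -405)
(22376 - 19603)*(15799 - 25087) + G = (22376 - 19603)*(15799 - 25087) - 405 = 2773*(-9288) - 405 = -25755624 - 405 = -25756029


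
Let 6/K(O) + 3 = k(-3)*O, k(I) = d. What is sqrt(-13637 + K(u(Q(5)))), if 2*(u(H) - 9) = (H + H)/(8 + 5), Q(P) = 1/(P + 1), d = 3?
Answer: I*sqrt(8522969)/25 ≈ 116.78*I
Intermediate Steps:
Q(P) = 1/(1 + P)
u(H) = 9 + H/13 (u(H) = 9 + ((H + H)/(8 + 5))/2 = 9 + ((2*H)/13)/2 = 9 + ((2*H)*(1/13))/2 = 9 + (2*H/13)/2 = 9 + H/13)
k(I) = 3
K(O) = 6/(-3 + 3*O)
sqrt(-13637 + K(u(Q(5)))) = sqrt(-13637 + 2/(-1 + (9 + 1/(13*(1 + 5))))) = sqrt(-13637 + 2/(-1 + (9 + (1/13)/6))) = sqrt(-13637 + 2/(-1 + (9 + (1/13)*(1/6)))) = sqrt(-13637 + 2/(-1 + (9 + 1/78))) = sqrt(-13637 + 2/(-1 + 703/78)) = sqrt(-13637 + 2/(625/78)) = sqrt(-13637 + 2*(78/625)) = sqrt(-13637 + 156/625) = sqrt(-8522969/625) = I*sqrt(8522969)/25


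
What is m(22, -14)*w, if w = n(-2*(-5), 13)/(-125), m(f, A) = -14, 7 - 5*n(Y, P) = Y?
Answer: -42/625 ≈ -0.067200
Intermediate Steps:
n(Y, P) = 7/5 - Y/5
w = 3/625 (w = (7/5 - (-2)*(-5)/5)/(-125) = (7/5 - 1/5*10)*(-1/125) = (7/5 - 2)*(-1/125) = -3/5*(-1/125) = 3/625 ≈ 0.0048000)
m(22, -14)*w = -14*3/625 = -42/625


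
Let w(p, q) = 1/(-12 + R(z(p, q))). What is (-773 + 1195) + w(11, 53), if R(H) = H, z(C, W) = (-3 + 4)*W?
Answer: 17303/41 ≈ 422.02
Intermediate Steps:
z(C, W) = W (z(C, W) = 1*W = W)
w(p, q) = 1/(-12 + q)
(-773 + 1195) + w(11, 53) = (-773 + 1195) + 1/(-12 + 53) = 422 + 1/41 = 17303/41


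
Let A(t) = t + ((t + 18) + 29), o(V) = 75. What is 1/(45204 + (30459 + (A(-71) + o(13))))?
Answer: 1/75643 ≈ 1.3220e-5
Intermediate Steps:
A(t) = 47 + 2*t (A(t) = t + ((18 + t) + 29) = t + (47 + t) = 47 + 2*t)
1/(45204 + (30459 + (A(-71) + o(13)))) = 1/(45204 + (30459 + ((47 + 2*(-71)) + 75))) = 1/(45204 + (30459 + ((47 - 142) + 75))) = 1/(45204 + (30459 + (-95 + 75))) = 1/(45204 + (30459 - 20)) = 1/(45204 + 30439) = 1/75643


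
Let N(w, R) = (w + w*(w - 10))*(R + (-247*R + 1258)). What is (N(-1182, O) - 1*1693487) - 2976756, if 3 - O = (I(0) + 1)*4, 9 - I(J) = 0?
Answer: 14579744077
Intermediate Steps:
I(J) = 9 (I(J) = 9 - 1*0 = 9 + 0 = 9)
O = -37 (O = 3 - (9 + 1)*4 = 3 - 10*4 = 3 - 1*40 = 3 - 40 = -37)
N(w, R) = (1258 - 246*R)*(w + w*(-10 + w)) (N(w, R) = (w + w*(-10 + w))*(R + (1258 - 247*R)) = (w + w*(-10 + w))*(1258 - 246*R) = (1258 - 246*R)*(w + w*(-10 + w)))
(N(-1182, O) - 1*1693487) - 2976756 = (2*(-1182)*(-5661 + 629*(-1182) + 1107*(-37) - 123*(-37)*(-1182)) - 1*1693487) - 2976756 = (2*(-1182)*(-5661 - 743478 - 40959 - 5379282) - 1693487) - 2976756 = (2*(-1182)*(-6169380) - 1693487) - 2976756 = (14584414320 - 1693487) - 2976756 = 14582720833 - 2976756 = 14579744077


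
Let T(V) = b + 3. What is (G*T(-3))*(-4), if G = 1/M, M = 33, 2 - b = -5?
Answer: -40/33 ≈ -1.2121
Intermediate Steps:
b = 7 (b = 2 - 1*(-5) = 2 + 5 = 7)
T(V) = 10 (T(V) = 7 + 3 = 10)
G = 1/33 ≈ 0.030303
(G*T(-3))*(-4) = ((1/33)*10)*(-4) = (10/33)*(-4) = -40/33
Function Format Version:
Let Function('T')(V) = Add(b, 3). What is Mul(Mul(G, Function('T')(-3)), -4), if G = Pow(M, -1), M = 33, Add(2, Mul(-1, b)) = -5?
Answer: Rational(-40, 33) ≈ -1.2121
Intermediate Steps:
b = 7 (b = Add(2, Mul(-1, -5)) = Add(2, 5) = 7)
Function('T')(V) = 10 (Function('T')(V) = Add(7, 3) = 10)
G = Rational(1, 33) (G = Pow(33, -1) = Rational(1, 33) ≈ 0.030303)
Mul(Mul(G, Function('T')(-3)), -4) = Mul(Mul(Rational(1, 33), 10), -4) = Mul(Rational(10, 33), -4) = Rational(-40, 33)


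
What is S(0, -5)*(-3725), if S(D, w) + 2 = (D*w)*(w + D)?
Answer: 7450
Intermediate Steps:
S(D, w) = -2 + D*w*(D + w) (S(D, w) = -2 + (D*w)*(w + D) = -2 + (D*w)*(D + w) = -2 + D*w*(D + w))
S(0, -5)*(-3725) = (-2 + 0*(-5)² - 5*0²)*(-3725) = (-2 + 0*25 - 5*0)*(-3725) = (-2 + 0 + 0)*(-3725) = -2*(-3725) = 7450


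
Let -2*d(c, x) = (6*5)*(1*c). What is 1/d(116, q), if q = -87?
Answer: -1/1740 ≈ -0.00057471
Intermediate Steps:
d(c, x) = -15*c (d(c, x) = -6*5*1*c/2 = -15*c)
1/d(116, q) = 1/(-15*116) = 1/(-1740) = -1/1740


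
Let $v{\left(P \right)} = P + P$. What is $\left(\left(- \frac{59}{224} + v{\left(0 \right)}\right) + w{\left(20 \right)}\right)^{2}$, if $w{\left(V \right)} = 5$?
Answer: $\frac{1125721}{50176} \approx 22.435$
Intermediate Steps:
$v{\left(P \right)} = 2 P$
$\left(\left(- \frac{59}{224} + v{\left(0 \right)}\right) + w{\left(20 \right)}\right)^{2} = \left(\left(- \frac{59}{224} + 2 \cdot 0\right) + 5\right)^{2} = \left(\left(\left(-59\right) \frac{1}{224} + 0\right) + 5\right)^{2} = \left(\left(- \frac{59}{224} + 0\right) + 5\right)^{2} = \left(- \frac{59}{224} + 5\right)^{2} = \left(\frac{1061}{224}\right)^{2} = \frac{1125721}{50176}$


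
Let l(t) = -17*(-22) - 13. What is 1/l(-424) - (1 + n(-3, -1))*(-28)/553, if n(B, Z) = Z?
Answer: 1/361 ≈ 0.0027701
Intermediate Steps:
l(t) = 361 (l(t) = 374 - 13 = 361)
1/l(-424) - (1 + n(-3, -1))*(-28)/553 = 1/361 - (1 - 1)*(-28)/553 = 1/361 - 0*(-28)/553 = 1/361 - 0/553 = 1/361 - 1*0 = 1/361 + 0 = 1/361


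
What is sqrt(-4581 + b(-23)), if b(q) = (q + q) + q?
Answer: 5*I*sqrt(186) ≈ 68.191*I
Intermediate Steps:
b(q) = 3*q (b(q) = 2*q + q = 3*q)
sqrt(-4581 + b(-23)) = sqrt(-4581 + 3*(-23)) = sqrt(-4581 - 69) = sqrt(-4650) = 5*I*sqrt(186)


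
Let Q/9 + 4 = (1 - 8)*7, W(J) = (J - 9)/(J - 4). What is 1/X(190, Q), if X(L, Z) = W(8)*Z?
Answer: 4/477 ≈ 0.0083857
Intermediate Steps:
W(J) = (-9 + J)/(-4 + J)
Q = -477 (Q = -36 + 9*((1 - 8)*7) = -36 + 9*(-7*7) = -36 + 9*(-49) = -36 - 441 = -477)
X(L, Z) = -Z/4 (X(L, Z) = ((-9 + 8)/(-4 + 8))*Z = (-1/4)*Z = ((1/4)*(-1))*Z = -Z/4)
1/X(190, Q) = 1/(-1/4*(-477)) = 1/(477/4) = 4/477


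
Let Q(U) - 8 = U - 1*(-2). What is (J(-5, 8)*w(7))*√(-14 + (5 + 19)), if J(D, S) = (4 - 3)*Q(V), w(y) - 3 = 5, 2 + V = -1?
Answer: 56*√10 ≈ 177.09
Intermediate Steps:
V = -3 (V = -2 - 1 = -3)
w(y) = 8 (w(y) = 3 + 5 = 8)
Q(U) = 10 + U (Q(U) = 8 + (U - 1*(-2)) = 8 + (U + 2) = 8 + (2 + U) = 10 + U)
J(D, S) = 7 (J(D, S) = (4 - 3)*(10 - 3) = 1*7 = 7)
(J(-5, 8)*w(7))*√(-14 + (5 + 19)) = (7*8)*√(-14 + (5 + 19)) = 56*√(-14 + 24) = 56*√10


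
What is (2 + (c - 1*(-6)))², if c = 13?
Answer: 441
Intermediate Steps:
(2 + (c - 1*(-6)))² = (2 + (13 - 1*(-6)))² = (2 + (13 + 6))² = (2 + 19)² = 21² = 441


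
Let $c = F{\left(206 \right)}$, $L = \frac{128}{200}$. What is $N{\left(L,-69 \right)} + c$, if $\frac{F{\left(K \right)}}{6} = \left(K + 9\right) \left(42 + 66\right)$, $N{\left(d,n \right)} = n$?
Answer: $139251$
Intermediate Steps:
$L = \frac{16}{25}$ ($L = 128 \cdot \frac{1}{200} = \frac{16}{25} \approx 0.64$)
$F{\left(K \right)} = 5832 + 648 K$ ($F{\left(K \right)} = 6 \left(K + 9\right) \left(42 + 66\right) = 6 \left(9 + K\right) 108 = 6 \left(972 + 108 K\right) = 5832 + 648 K$)
$c = 139320$ ($c = 5832 + 648 \cdot 206 = 5832 + 133488 = 139320$)
$N{\left(L,-69 \right)} + c = -69 + 139320 = 139251$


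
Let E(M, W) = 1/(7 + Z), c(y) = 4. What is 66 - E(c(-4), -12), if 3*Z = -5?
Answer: 1053/16 ≈ 65.813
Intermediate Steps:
Z = -5/3 (Z = (⅓)*(-5) = -5/3 ≈ -1.6667)
E(M, W) = 3/16 (E(M, W) = 1/(7 - 5/3) = 1/(16/3) = 3/16)
66 - E(c(-4), -12) = 66 - 1*3/16 = 66 - 3/16 = 1053/16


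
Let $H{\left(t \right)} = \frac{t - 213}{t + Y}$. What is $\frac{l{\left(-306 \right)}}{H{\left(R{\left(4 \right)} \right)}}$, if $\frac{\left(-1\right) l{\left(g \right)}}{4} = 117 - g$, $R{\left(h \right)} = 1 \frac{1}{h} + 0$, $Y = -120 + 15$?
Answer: $- \frac{708948}{851} \approx -833.08$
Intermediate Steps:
$Y = -105$
$R{\left(h \right)} = \frac{1}{h}$ ($R{\left(h \right)} = \frac{1}{h} + 0 = \frac{1}{h}$)
$l{\left(g \right)} = -468 + 4 g$ ($l{\left(g \right)} = - 4 \left(117 - g\right) = -468 + 4 g$)
$H{\left(t \right)} = \frac{-213 + t}{-105 + t}$ ($H{\left(t \right)} = \frac{t - 213}{t - 105} = \frac{-213 + t}{-105 + t}$)
$\frac{l{\left(-306 \right)}}{H{\left(R{\left(4 \right)} \right)}} = \frac{-468 + 4 \left(-306\right)}{\frac{1}{-105 + \frac{1}{4}} \left(-213 + \frac{1}{4}\right)} = \frac{-468 - 1224}{\frac{1}{-105 + \frac{1}{4}} \left(-213 + \frac{1}{4}\right)} = - \frac{1692}{\frac{1}{- \frac{419}{4}} \left(- \frac{851}{4}\right)} = - \frac{1692}{\left(- \frac{4}{419}\right) \left(- \frac{851}{4}\right)} = - \frac{1692}{\frac{851}{419}} = \left(-1692\right) \frac{419}{851} = - \frac{708948}{851}$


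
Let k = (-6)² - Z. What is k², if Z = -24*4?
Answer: 17424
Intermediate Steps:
Z = -96
k = 132 (k = (-6)² - 1*(-96) = 36 + 96 = 132)
k² = 132² = 17424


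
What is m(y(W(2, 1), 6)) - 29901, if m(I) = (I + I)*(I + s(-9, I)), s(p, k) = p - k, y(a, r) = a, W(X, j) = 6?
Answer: -30009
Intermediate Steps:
m(I) = -18*I (m(I) = (I + I)*(I + (-9 - I)) = (2*I)*(-9) = -18*I)
m(y(W(2, 1), 6)) - 29901 = -18*6 - 29901 = -108 - 29901 = -30009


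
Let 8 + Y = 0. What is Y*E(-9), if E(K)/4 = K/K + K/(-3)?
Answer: -128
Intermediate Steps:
E(K) = 4 - 4*K/3 (E(K) = 4*(K/K + K/(-3)) = 4*(1 + K*(-⅓)) = 4*(1 - K/3) = 4 - 4*K/3)
Y = -8 (Y = -8 + 0 = -8)
Y*E(-9) = -8*(4 - 4/3*(-9)) = -8*(4 + 12) = -8*16 = -128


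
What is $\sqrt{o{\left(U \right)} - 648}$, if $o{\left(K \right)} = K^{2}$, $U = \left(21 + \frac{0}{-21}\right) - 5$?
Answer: $14 i \sqrt{2} \approx 19.799 i$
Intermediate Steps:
$U = 16$ ($U = \left(21 + 0 \left(- \frac{1}{21}\right)\right) - 5 = \left(21 + 0\right) - 5 = 21 - 5 = 16$)
$\sqrt{o{\left(U \right)} - 648} = \sqrt{16^{2} - 648} = \sqrt{256 - 648} = \sqrt{-392} = 14 i \sqrt{2}$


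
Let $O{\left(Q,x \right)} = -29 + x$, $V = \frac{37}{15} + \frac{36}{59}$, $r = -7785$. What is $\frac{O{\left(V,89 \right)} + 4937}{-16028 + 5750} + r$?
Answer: $- \frac{80019227}{10278} \approx -7785.5$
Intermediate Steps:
$V = \frac{2723}{885}$ ($V = 37 \cdot \frac{1}{15} + 36 \cdot \frac{1}{59} = \frac{37}{15} + \frac{36}{59} = \frac{2723}{885} \approx 3.0768$)
$\frac{O{\left(V,89 \right)} + 4937}{-16028 + 5750} + r = \frac{\left(-29 + 89\right) + 4937}{-16028 + 5750} - 7785 = \frac{60 + 4937}{-10278} - 7785 = 4997 \left(- \frac{1}{10278}\right) - 7785 = - \frac{4997}{10278} - 7785 = - \frac{80019227}{10278}$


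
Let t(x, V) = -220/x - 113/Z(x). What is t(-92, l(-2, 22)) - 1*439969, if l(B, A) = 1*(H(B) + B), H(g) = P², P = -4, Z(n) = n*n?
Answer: -3723877489/8464 ≈ -4.3997e+5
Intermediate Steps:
Z(n) = n²
H(g) = 16 (H(g) = (-4)² = 16)
l(B, A) = 16 + B (l(B, A) = 1*(16 + B) = 16 + B)
t(x, V) = -220/x - 113/x²
t(-92, l(-2, 22)) - 1*439969 = (-113 - 220*(-92))/(-92)² - 1*439969 = (-113 + 20240)/8464 - 439969 = (1/8464)*20127 - 439969 = 20127/8464 - 439969 = -3723877489/8464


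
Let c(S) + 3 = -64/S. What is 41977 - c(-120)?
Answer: 629692/15 ≈ 41979.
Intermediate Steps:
c(S) = -3 - 64/S
41977 - c(-120) = 41977 - (-3 - 64/(-120)) = 41977 - (-3 - 64*(-1/120)) = 41977 - (-3 + 8/15) = 41977 - 1*(-37/15) = 41977 + 37/15 = 629692/15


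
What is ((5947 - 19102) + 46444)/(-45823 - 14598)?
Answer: -33289/60421 ≈ -0.55095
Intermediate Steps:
((5947 - 19102) + 46444)/(-45823 - 14598) = (-13155 + 46444)/(-60421) = 33289*(-1/60421) = -33289/60421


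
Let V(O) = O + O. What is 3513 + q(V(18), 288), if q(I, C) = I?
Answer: 3549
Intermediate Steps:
V(O) = 2*O
3513 + q(V(18), 288) = 3513 + 2*18 = 3513 + 36 = 3549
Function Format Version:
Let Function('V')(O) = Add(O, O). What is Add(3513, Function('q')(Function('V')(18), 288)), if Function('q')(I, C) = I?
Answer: 3549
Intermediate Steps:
Function('V')(O) = Mul(2, O)
Add(3513, Function('q')(Function('V')(18), 288)) = Add(3513, Mul(2, 18)) = Add(3513, 36) = 3549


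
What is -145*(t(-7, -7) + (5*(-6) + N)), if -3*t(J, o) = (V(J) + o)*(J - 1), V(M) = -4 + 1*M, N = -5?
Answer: 12035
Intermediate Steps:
V(M) = -4 + M
t(J, o) = -(-1 + J)*(-4 + J + o)/3 (t(J, o) = -((-4 + J) + o)*(J - 1)/3 = -(-4 + J + o)*(-1 + J)/3 = -(-1 + J)*(-4 + J + o)/3)
-145*(t(-7, -7) + (5*(-6) + N)) = -145*((-4/3 + (1/3)*(-7) + (1/3)*(-7) - 1/3*(-7)*(-7) - 1/3*(-7)*(-4 - 7)) + (5*(-6) - 5)) = -145*((-4/3 - 7/3 - 7/3 - 49/3 - 1/3*(-7)*(-11)) + (-30 - 5)) = -145*((-4/3 - 7/3 - 7/3 - 49/3 - 77/3) - 35) = -145*(-48 - 35) = -145*(-83) = 12035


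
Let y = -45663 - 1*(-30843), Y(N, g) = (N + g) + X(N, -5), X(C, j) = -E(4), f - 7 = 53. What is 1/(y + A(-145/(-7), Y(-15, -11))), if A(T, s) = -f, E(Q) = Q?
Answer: -1/14880 ≈ -6.7204e-5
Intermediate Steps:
f = 60 (f = 7 + 53 = 60)
X(C, j) = -4 (X(C, j) = -1*4 = -4)
Y(N, g) = -4 + N + g (Y(N, g) = (N + g) - 4 = -4 + N + g)
A(T, s) = -60 (A(T, s) = -1*60 = -60)
y = -14820 (y = -45663 + 30843 = -14820)
1/(y + A(-145/(-7), Y(-15, -11))) = 1/(-14820 - 60) = 1/(-14880) = -1/14880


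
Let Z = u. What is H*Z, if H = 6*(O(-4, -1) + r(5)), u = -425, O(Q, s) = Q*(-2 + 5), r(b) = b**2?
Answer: -33150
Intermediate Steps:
O(Q, s) = 3*Q (O(Q, s) = Q*3 = 3*Q)
Z = -425
H = 78 (H = 6*(3*(-4) + 5**2) = 6*(-12 + 25) = 6*13 = 78)
H*Z = 78*(-425) = -33150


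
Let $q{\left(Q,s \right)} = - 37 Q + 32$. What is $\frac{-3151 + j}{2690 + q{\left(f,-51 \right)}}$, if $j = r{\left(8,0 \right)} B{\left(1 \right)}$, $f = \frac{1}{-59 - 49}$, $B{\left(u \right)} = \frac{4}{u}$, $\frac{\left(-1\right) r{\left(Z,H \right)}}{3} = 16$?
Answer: $- \frac{361044}{294013} \approx -1.228$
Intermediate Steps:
$r{\left(Z,H \right)} = -48$ ($r{\left(Z,H \right)} = \left(-3\right) 16 = -48$)
$f = - \frac{1}{108}$ ($f = \frac{1}{-108} = - \frac{1}{108} \approx -0.0092593$)
$q{\left(Q,s \right)} = 32 - 37 Q$
$j = -192$ ($j = - 48 \cdot \frac{4}{1} = - 48 \cdot 4 \cdot 1 = \left(-48\right) 4 = -192$)
$\frac{-3151 + j}{2690 + q{\left(f,-51 \right)}} = \frac{-3151 - 192}{2690 + \left(32 - - \frac{37}{108}\right)} = - \frac{3343}{2690 + \left(32 + \frac{37}{108}\right)} = - \frac{3343}{2690 + \frac{3493}{108}} = - \frac{3343}{\frac{294013}{108}} = \left(-3343\right) \frac{108}{294013} = - \frac{361044}{294013}$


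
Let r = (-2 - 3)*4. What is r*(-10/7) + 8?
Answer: 256/7 ≈ 36.571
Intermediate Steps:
r = -20 (r = -5*4 = -20)
r*(-10/7) + 8 = -(-200)/7 + 8 = -20*(-10/7) + 8 = 200/7 + 8 = 256/7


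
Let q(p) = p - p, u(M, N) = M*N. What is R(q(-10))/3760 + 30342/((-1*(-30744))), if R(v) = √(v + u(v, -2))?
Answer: 5057/5124 ≈ 0.98692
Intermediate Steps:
q(p) = 0
R(v) = √(-v) (R(v) = √(v + v*(-2)) = √(v - 2*v) = √(-v))
R(q(-10))/3760 + 30342/((-1*(-30744))) = √(-1*0)/3760 + 30342/((-1*(-30744))) = √0*(1/3760) + 30342/30744 = 0*(1/3760) + 30342*(1/30744) = 0 + 5057/5124 = 5057/5124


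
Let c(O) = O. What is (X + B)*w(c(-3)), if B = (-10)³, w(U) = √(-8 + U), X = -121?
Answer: -1121*I*√11 ≈ -3717.9*I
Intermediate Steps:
B = -1000
(X + B)*w(c(-3)) = (-121 - 1000)*√(-8 - 3) = -1121*I*√11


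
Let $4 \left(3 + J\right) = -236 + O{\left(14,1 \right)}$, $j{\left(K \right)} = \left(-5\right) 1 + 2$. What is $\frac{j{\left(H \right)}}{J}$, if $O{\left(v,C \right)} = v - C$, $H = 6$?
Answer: $\frac{12}{235} \approx 0.051064$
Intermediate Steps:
$j{\left(K \right)} = -3$ ($j{\left(K \right)} = -5 + 2 = -3$)
$J = - \frac{235}{4}$ ($J = -3 + \frac{-236 + \left(14 - 1\right)}{4} = -3 + \frac{-236 + 13}{4} = -3 + \frac{1}{4} \left(-223\right) = -3 - \frac{223}{4} = - \frac{235}{4} \approx -58.75$)
$\frac{j{\left(H \right)}}{J} = - \frac{3}{- \frac{235}{4}} = \left(-3\right) \left(- \frac{4}{235}\right) = \frac{12}{235}$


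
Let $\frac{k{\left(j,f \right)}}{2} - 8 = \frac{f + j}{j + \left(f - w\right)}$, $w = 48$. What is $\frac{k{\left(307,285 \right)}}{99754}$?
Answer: $\frac{309}{1695818} \approx 0.00018221$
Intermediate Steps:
$k{\left(j,f \right)} = 16 + \frac{2 \left(f + j\right)}{-48 + f + j}$ ($k{\left(j,f \right)} = 16 + 2 \frac{f + j}{j + \left(f - 48\right)} = 16 + 2 \frac{f + j}{j + \left(-48 + f\right)} = 16 + 2 \frac{f + j}{-48 + f + j} = 16 + \frac{2 \left(f + j\right)}{-48 + f + j}$)
$\frac{k{\left(307,285 \right)}}{99754} = \frac{6 \frac{1}{-48 + 285 + 307} \left(-128 + 3 \cdot 285 + 3 \cdot 307\right)}{99754} = \frac{6 \left(-128 + 855 + 921\right)}{544} \cdot \frac{1}{99754} = 6 \cdot \frac{1}{544} \cdot 1648 \cdot \frac{1}{99754} = \frac{309}{17} \cdot \frac{1}{99754} = \frac{309}{1695818}$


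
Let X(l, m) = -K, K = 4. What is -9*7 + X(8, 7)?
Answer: -67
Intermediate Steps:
X(l, m) = -4 (X(l, m) = -1*4 = -4)
-9*7 + X(8, 7) = -9*7 - 4 = -63 - 4 = -67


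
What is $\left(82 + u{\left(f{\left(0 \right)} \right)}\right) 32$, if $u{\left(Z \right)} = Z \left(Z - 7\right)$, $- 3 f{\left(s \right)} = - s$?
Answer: $2624$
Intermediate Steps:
$f{\left(s \right)} = \frac{s}{3}$ ($f{\left(s \right)} = - \frac{\left(-1\right) s}{3} = \frac{s}{3}$)
$u{\left(Z \right)} = Z \left(-7 + Z\right)$
$\left(82 + u{\left(f{\left(0 \right)} \right)}\right) 32 = \left(82 + \frac{1}{3} \cdot 0 \left(-7 + \frac{1}{3} \cdot 0\right)\right) 32 = \left(82 + 0 \left(-7 + 0\right)\right) 32 = \left(82 + 0 \left(-7\right)\right) 32 = \left(82 + 0\right) 32 = 82 \cdot 32 = 2624$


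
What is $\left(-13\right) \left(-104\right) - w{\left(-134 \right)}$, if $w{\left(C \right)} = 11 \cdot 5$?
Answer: $1297$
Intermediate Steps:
$w{\left(C \right)} = 55$
$\left(-13\right) \left(-104\right) - w{\left(-134 \right)} = \left(-13\right) \left(-104\right) - 55 = 1352 - 55 = 1297$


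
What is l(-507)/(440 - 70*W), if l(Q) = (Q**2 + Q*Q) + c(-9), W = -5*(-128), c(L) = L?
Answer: -514089/44360 ≈ -11.589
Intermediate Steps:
W = 640
l(Q) = -9 + 2*Q**2 (l(Q) = (Q**2 + Q*Q) - 9 = (Q**2 + Q**2) - 9 = 2*Q**2 - 9 = -9 + 2*Q**2)
l(-507)/(440 - 70*W) = (-9 + 2*(-507)**2)/(440 - 70*640) = (-9 + 2*257049)/(440 - 44800) = (-9 + 514098)/(-44360) = 514089*(-1/44360) = -514089/44360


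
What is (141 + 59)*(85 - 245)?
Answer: -32000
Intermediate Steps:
(141 + 59)*(85 - 245) = 200*(-160) = -32000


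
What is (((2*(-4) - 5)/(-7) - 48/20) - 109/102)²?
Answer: 33097009/12744900 ≈ 2.5969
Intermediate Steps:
(((2*(-4) - 5)/(-7) - 48/20) - 109/102)² = (((-8 - 5)*(-⅐) - 48*1/20) - 109*1/102)² = ((-13*(-⅐) - 12/5) - 109/102)² = ((13/7 - 12/5) - 109/102)² = (-19/35 - 109/102)² = (-5753/3570)² = 33097009/12744900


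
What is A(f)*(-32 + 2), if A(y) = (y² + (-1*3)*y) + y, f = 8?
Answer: -1440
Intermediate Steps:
A(y) = y² - 2*y (A(y) = (y² - 3*y) + y = y² - 2*y)
A(f)*(-32 + 2) = (8*(-2 + 8))*(-32 + 2) = (8*6)*(-30) = 48*(-30) = -1440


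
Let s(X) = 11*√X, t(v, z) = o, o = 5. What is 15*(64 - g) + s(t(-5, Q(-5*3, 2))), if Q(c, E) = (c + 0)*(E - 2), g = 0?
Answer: 960 + 11*√5 ≈ 984.60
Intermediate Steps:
Q(c, E) = c*(-2 + E)
t(v, z) = 5
15*(64 - g) + s(t(-5, Q(-5*3, 2))) = 15*(64 - 1*0) + 11*√5 = 15*(64 + 0) + 11*√5 = 15*64 + 11*√5 = 960 + 11*√5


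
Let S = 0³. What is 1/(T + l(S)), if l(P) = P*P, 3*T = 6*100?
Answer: 1/200 ≈ 0.0050000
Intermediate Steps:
T = 200 (T = (6*100)/3 = (⅓)*600 = 200)
S = 0
l(P) = P²
1/(T + l(S)) = 1/(200 + 0²) = 1/(200 + 0) = 1/200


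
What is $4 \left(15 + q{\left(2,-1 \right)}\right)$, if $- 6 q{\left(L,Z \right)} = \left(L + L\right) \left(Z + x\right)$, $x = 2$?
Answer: $\frac{172}{3} \approx 57.333$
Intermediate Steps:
$q{\left(L,Z \right)} = - \frac{L \left(2 + Z\right)}{3}$ ($q{\left(L,Z \right)} = - \frac{\left(L + L\right) \left(Z + 2\right)}{6} = - \frac{2 L \left(2 + Z\right)}{6} = - \frac{L \left(2 + Z\right)}{3}$)
$4 \left(15 + q{\left(2,-1 \right)}\right) = 4 \left(15 - \frac{2 \left(2 - 1\right)}{3}\right) = 4 \left(15 - \frac{2}{3} \cdot 1\right) = 4 \left(15 - \frac{2}{3}\right) = 4 \cdot \frac{43}{3} = \frac{172}{3}$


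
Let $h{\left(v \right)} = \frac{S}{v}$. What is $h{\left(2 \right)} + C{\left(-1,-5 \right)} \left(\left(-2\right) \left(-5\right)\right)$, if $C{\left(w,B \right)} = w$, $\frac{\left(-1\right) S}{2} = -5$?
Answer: $-5$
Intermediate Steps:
$S = 10$ ($S = \left(-2\right) \left(-5\right) = 10$)
$h{\left(v \right)} = \frac{10}{v}$
$h{\left(2 \right)} + C{\left(-1,-5 \right)} \left(\left(-2\right) \left(-5\right)\right) = \frac{10}{2} - \left(-2\right) \left(-5\right) = 10 \cdot \frac{1}{2} - 10 = 5 - 10 = -5$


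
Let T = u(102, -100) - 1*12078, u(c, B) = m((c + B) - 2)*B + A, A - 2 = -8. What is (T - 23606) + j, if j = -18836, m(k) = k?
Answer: -54526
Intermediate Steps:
A = -6 (A = 2 - 8 = -6)
u(c, B) = -6 + B*(-2 + B + c) (u(c, B) = ((c + B) - 2)*B - 6 = ((B + c) - 2)*B - 6 = (-2 + B + c)*B - 6 = B*(-2 + B + c) - 6 = -6 + B*(-2 + B + c))
T = -12084 (T = (-6 - 100*(-2 - 100 + 102)) - 1*12078 = (-6 - 100*0) - 12078 = (-6 + 0) - 12078 = -6 - 12078 = -12084)
(T - 23606) + j = (-12084 - 23606) - 18836 = -35690 - 18836 = -54526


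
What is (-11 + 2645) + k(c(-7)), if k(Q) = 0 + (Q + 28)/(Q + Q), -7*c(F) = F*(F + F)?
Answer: 5267/2 ≈ 2633.5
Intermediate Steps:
c(F) = -2*F**2/7 (c(F) = -F*(F + F)/7 = -F*2*F/7 = -2*F**2/7)
k(Q) = (28 + Q)/(2*Q) (k(Q) = 0 + (28 + Q)/((2*Q)) = 0 + (28 + Q)*(1/(2*Q)) = 0 + (28 + Q)/(2*Q) = (28 + Q)/(2*Q))
(-11 + 2645) + k(c(-7)) = (-11 + 2645) + (28 - 2/7*(-7)**2)/(2*((-2/7*(-7)**2))) = 2634 + (28 - 2/7*49)/(2*((-2/7*49))) = 2634 + (1/2)*(28 - 14)/(-14) = 2634 + (1/2)*(-1/14)*14 = 2634 - 1/2 = 5267/2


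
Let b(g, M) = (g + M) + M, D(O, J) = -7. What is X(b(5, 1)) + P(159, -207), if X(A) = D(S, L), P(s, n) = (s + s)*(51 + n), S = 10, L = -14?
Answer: -49615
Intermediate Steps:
b(g, M) = g + 2*M (b(g, M) = (M + g) + M = g + 2*M)
P(s, n) = 2*s*(51 + n) (P(s, n) = (2*s)*(51 + n) = 2*s*(51 + n))
X(A) = -7
X(b(5, 1)) + P(159, -207) = -7 + 2*159*(51 - 207) = -7 + 2*159*(-156) = -7 - 49608 = -49615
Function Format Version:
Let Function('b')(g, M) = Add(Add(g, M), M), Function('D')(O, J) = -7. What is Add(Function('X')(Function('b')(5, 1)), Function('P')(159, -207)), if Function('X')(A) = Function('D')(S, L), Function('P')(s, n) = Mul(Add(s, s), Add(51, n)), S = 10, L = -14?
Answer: -49615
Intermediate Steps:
Function('b')(g, M) = Add(g, Mul(2, M)) (Function('b')(g, M) = Add(Add(M, g), M) = Add(g, Mul(2, M)))
Function('P')(s, n) = Mul(2, s, Add(51, n)) (Function('P')(s, n) = Mul(Mul(2, s), Add(51, n)) = Mul(2, s, Add(51, n)))
Function('X')(A) = -7
Add(Function('X')(Function('b')(5, 1)), Function('P')(159, -207)) = Add(-7, Mul(2, 159, Add(51, -207))) = Add(-7, Mul(2, 159, -156)) = Add(-7, -49608) = -49615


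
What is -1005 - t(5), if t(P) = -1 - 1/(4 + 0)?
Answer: -4015/4 ≈ -1003.8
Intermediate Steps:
t(P) = -5/4 (t(P) = -1 - 1/4 = -1 - 1*¼ = -1 - ¼ = -5/4)
-1005 - t(5) = -1005 - 1*(-5/4) = -1005 + 5/4 = -4015/4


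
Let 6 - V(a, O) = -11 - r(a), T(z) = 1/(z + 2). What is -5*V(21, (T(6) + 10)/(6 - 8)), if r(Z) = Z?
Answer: -190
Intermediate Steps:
T(z) = 1/(2 + z)
V(a, O) = 17 + a (V(a, O) = 6 - (-11 - a) = 6 + (11 + a) = 17 + a)
-5*V(21, (T(6) + 10)/(6 - 8)) = -5*(17 + 21) = -5*38 = -190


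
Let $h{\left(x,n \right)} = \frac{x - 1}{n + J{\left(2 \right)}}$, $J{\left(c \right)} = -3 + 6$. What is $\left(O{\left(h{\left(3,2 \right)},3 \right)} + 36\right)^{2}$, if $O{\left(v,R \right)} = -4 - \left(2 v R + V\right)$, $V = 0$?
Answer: $\frac{21904}{25} \approx 876.16$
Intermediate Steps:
$J{\left(c \right)} = 3$
$h{\left(x,n \right)} = \frac{-1 + x}{3 + n}$ ($h{\left(x,n \right)} = \frac{x - 1}{n + 3} = \frac{-1 + x}{3 + n}$)
$O{\left(v,R \right)} = -4 - 2 R v$ ($O{\left(v,R \right)} = -4 - \left(2 v R + 0\right) = -4 - \left(2 R v + 0\right) = -4 - 2 R v$)
$\left(O{\left(h{\left(3,2 \right)},3 \right)} + 36\right)^{2} = \left(\left(-4 - 6 \frac{-1 + 3}{3 + 2}\right) + 36\right)^{2} = \left(\left(-4 - 6 \cdot \frac{1}{5} \cdot 2\right) + 36\right)^{2} = \left(\left(-4 - 6 \cdot \frac{2}{5}\right) + 36\right)^{2} = \left(\left(-4 - \frac{12}{5}\right) + 36\right)^{2} = \left(- \frac{32}{5} + 36\right)^{2} = \left(\frac{148}{5}\right)^{2} = \frac{21904}{25}$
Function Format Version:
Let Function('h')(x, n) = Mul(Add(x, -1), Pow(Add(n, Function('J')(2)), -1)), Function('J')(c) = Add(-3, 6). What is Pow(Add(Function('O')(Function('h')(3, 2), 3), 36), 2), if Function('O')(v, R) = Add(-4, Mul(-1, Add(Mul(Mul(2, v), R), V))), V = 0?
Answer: Rational(21904, 25) ≈ 876.16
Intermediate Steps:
Function('J')(c) = 3
Function('h')(x, n) = Mul(Pow(Add(3, n), -1), Add(-1, x)) (Function('h')(x, n) = Mul(Add(x, -1), Pow(Add(n, 3), -1)) = Mul(Add(-1, x), Pow(Add(3, n), -1)) = Mul(Pow(Add(3, n), -1), Add(-1, x)))
Function('O')(v, R) = Add(-4, Mul(-2, R, v)) (Function('O')(v, R) = Add(-4, Mul(-1, Add(Mul(Mul(2, v), R), 0))) = Add(-4, Mul(-1, Add(Mul(2, R, v), 0))) = Add(-4, Mul(-1, Mul(2, R, v))) = Add(-4, Mul(-2, R, v)))
Pow(Add(Function('O')(Function('h')(3, 2), 3), 36), 2) = Pow(Add(Add(-4, Mul(-2, 3, Mul(Pow(Add(3, 2), -1), Add(-1, 3)))), 36), 2) = Pow(Add(Add(-4, Mul(-2, 3, Mul(Pow(5, -1), 2))), 36), 2) = Pow(Add(Add(-4, Mul(-2, 3, Mul(Rational(1, 5), 2))), 36), 2) = Pow(Add(Add(-4, Mul(-2, 3, Rational(2, 5))), 36), 2) = Pow(Add(Add(-4, Rational(-12, 5)), 36), 2) = Pow(Add(Rational(-32, 5), 36), 2) = Pow(Rational(148, 5), 2) = Rational(21904, 25)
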